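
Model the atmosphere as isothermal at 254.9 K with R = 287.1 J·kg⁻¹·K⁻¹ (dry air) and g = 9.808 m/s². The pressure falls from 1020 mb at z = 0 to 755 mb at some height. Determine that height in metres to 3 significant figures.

z ≈ 2240 m

Scale height: H = RT/g = 287.1 × 254.9 / 9.808 = 7461.4 m.
Invert the barometric formula: z = H ln(P₀/P).
P₀/P = 1020/755 = 1.3510; ln(1.3510) = 0.30085.
z = 7461.4 × 0.30085 = 2244.8 m.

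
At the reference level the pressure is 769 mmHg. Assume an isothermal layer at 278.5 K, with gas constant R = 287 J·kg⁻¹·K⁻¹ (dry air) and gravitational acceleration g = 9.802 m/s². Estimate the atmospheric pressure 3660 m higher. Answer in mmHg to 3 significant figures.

P ≈ 491 mmHg

Scale height: H = RT/g = 287 × 278.5 / 9.802 = 8154.4 m.
Barometric formula: P = P₀ exp(−z/H).
z/H = 3660.0/8154.4 = 0.44884; exp(−0.44884) = 0.63837.
P = 769 × 0.63837 = 490.91 mmHg.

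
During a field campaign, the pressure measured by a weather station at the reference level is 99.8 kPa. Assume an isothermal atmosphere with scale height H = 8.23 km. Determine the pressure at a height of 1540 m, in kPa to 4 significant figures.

Barometric formula: P = P₀ exp(−z/H).
z/H = 1540.0/8230.0 = 0.18712; exp(−0.18712) = 0.82934.
P = 99.8 × 0.82934 = 82.768 kPa.

P ≈ 82.77 kPa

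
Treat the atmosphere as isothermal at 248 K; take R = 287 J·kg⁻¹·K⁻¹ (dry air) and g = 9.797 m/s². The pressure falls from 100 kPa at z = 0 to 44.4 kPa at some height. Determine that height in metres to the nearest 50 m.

z ≈ 5900 m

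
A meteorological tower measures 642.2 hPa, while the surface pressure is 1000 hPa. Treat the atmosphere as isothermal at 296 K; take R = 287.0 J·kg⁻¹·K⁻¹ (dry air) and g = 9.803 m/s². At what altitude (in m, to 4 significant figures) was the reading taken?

Scale height: H = RT/g = 287.0 × 296 / 9.803 = 8665.9 m.
Invert the barometric formula: z = H ln(P₀/P).
P₀/P = 1000/642.2 = 1.5571; ln(1.5571) = 0.44283.
z = 8665.9 × 0.44283 = 3837.5 m.

z ≈ 3838 m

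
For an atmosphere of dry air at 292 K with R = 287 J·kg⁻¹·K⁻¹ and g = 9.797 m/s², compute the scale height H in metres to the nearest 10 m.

The scale height of an isothermal atmosphere is H = RT/g.
H = 287 × 292 / 9.797 = 83804/9.797 = 8554.0 m.

H ≈ 8550 m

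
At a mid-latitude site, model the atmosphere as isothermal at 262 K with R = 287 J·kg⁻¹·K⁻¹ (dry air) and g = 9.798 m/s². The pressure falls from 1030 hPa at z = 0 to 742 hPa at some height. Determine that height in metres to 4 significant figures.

z ≈ 2517 m

Scale height: H = RT/g = 287 × 262 / 9.798 = 7674.4 m.
Invert the barometric formula: z = H ln(P₀/P).
P₀/P = 1030/742 = 1.3881; ln(1.3881) = 0.32794.
z = 7674.4 × 0.32794 = 2516.7 m.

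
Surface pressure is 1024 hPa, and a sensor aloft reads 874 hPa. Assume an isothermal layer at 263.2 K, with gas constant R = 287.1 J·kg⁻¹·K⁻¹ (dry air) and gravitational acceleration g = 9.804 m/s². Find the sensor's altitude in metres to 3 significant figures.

Scale height: H = RT/g = 287.1 × 263.2 / 9.804 = 7707.5 m.
Invert the barometric formula: z = H ln(P₀/P).
P₀/P = 1024/874 = 1.1716; ln(1.1716) = 0.15837.
z = 7707.5 × 0.15837 = 1220.6 m.

z ≈ 1220 m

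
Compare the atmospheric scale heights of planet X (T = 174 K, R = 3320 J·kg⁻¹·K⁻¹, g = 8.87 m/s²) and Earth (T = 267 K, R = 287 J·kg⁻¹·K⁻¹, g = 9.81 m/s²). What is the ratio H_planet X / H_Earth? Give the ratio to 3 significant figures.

H_planet X/H_Earth ≈ 8.34

H = RT/g for each body.
H_planet X = 3320 × 174 / 8.87 = 65127 m.
H_Earth = 287 × 267 / 9.81 = 7811.3 m.
H_planet X/H_Earth = 65127/7811.3 = 8.3375.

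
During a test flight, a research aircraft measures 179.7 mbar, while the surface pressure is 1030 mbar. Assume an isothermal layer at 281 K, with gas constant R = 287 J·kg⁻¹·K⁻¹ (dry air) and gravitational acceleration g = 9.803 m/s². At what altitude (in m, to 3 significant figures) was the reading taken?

z ≈ 14400 m

Scale height: H = RT/g = 287 × 281 / 9.803 = 8226.8 m.
Invert the barometric formula: z = H ln(P₀/P).
P₀/P = 1030/179.7 = 5.7318; ln(5.7318) = 1.7460.
z = 8226.8 × 1.7460 = 14364 m.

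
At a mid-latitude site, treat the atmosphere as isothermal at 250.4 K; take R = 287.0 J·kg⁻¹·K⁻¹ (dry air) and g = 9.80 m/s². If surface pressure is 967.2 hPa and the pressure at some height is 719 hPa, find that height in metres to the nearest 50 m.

z ≈ 2150 m

Scale height: H = RT/g = 287.0 × 250.4 / 9.80 = 7333.1 m.
Invert the barometric formula: z = H ln(P₀/P).
P₀/P = 967.2/719 = 1.3452; ln(1.3452) = 0.29654.
z = 7333.1 × 0.29654 = 2174.6 m.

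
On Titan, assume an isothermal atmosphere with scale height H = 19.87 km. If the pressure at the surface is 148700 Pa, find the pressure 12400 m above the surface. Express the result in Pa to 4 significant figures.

P ≈ 79670 Pa

Barometric formula: P = P₀ exp(−z/H).
z/H = 12400/19870 = 0.62406; exp(−0.62406) = 0.53576.
P = 148700 × 0.53576 = 79668 Pa.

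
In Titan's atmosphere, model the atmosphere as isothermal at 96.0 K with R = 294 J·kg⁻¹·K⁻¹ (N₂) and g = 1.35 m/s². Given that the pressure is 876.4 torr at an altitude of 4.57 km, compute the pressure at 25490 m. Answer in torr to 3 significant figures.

P ≈ 322 torr

Scale height: H = RT/g = 294 × 96.0 / 1.35 = 20907 m.
Between two levels, P₂ = P₁ exp(−Δz/H) with Δz = z₂ − z₁.
Δz = 25490 − 4570.0 = 20920 m; Δz/H = 20920/20907 = 1.0006.
P₂ = 876.4 × exp(−1.0006) = 876.4 × 0.36766 = 322.22 torr.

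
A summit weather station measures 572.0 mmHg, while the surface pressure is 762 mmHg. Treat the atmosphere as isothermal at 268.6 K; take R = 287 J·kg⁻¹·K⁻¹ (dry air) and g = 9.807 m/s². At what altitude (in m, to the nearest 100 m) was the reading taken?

z ≈ 2300 m

Scale height: H = RT/g = 287 × 268.6 / 9.807 = 7860.5 m.
Invert the barometric formula: z = H ln(P₀/P).
P₀/P = 762/572.0 = 1.3322; ln(1.3322) = 0.28683.
z = 7860.5 × 0.28683 = 2254.6 m.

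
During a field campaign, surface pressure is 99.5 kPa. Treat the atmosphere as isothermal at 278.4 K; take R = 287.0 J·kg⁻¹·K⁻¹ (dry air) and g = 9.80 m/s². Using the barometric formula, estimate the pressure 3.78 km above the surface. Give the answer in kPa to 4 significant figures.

P ≈ 62.59 kPa

Scale height: H = RT/g = 287.0 × 278.4 / 9.80 = 8153.1 m.
Barometric formula: P = P₀ exp(−z/H).
z/H = 3780.0/8153.1 = 0.46363; exp(−0.46363) = 0.62900.
P = 99.5 × 0.62900 = 62.586 kPa.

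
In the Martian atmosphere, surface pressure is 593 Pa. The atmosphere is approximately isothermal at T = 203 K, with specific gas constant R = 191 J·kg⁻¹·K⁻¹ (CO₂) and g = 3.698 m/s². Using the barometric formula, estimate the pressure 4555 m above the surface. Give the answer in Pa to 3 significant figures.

P ≈ 384 Pa

Scale height: H = RT/g = 191 × 203 / 3.698 = 10485 m.
Barometric formula: P = P₀ exp(−z/H).
z/H = 4555.0/10485 = 0.43443; exp(−0.43443) = 0.64763.
P = 593 × 0.64763 = 384.04 Pa.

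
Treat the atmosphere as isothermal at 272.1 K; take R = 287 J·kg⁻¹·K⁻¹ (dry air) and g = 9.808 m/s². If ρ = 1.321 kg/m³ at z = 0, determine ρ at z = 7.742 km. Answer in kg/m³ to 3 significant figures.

ρ ≈ 0.500 kg/m³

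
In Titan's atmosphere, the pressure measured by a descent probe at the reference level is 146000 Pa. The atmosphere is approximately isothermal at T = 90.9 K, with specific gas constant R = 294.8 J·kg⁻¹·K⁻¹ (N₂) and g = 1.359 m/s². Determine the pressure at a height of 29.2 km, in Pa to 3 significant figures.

P ≈ 33200 Pa

Scale height: H = RT/g = 294.8 × 90.9 / 1.359 = 19718 m.
Barometric formula: P = P₀ exp(−z/H).
z/H = 29200/19718 = 1.4809; exp(−1.4809) = 0.22743.
P = 146000 × 0.22743 = 33205 Pa.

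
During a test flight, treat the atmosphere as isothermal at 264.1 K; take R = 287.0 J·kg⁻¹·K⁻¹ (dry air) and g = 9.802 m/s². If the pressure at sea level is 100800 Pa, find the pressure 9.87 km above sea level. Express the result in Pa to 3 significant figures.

Scale height: H = RT/g = 287.0 × 264.1 / 9.802 = 7732.8 m.
Barometric formula: P = P₀ exp(−z/H).
z/H = 9870.0/7732.8 = 1.2764; exp(−1.2764) = 0.27904.
P = 100800 × 0.27904 = 28127 Pa.

P ≈ 28100 Pa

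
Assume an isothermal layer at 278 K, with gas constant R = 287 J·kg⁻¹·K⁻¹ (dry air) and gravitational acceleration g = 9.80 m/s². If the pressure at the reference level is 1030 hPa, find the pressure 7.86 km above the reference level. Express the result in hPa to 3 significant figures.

P ≈ 392 hPa

Scale height: H = RT/g = 287 × 278 / 9.80 = 8141.4 m.
Barometric formula: P = P₀ exp(−z/H).
z/H = 7860.0/8141.4 = 0.96544; exp(−0.96544) = 0.38082.
P = 1030 × 0.38082 = 392.24 hPa.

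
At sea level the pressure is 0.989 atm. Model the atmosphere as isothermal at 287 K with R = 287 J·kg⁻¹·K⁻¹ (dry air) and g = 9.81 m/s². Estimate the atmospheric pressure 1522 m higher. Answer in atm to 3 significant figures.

P ≈ 0.825 atm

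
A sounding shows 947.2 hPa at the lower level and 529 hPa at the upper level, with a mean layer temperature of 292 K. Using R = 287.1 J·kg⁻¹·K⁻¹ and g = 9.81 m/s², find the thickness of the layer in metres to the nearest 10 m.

Hypsometric equation: Δz = (R T̄/g) ln(P₁/P₂).
R T̄/g = 287.1 × 292 / 9.81 = 8545.7 m.
ln(947.2/529) = ln(1.7905) = 0.58249.
Δz = 8545.7 × 0.58249 = 4977.8 m.

Δz ≈ 4980 m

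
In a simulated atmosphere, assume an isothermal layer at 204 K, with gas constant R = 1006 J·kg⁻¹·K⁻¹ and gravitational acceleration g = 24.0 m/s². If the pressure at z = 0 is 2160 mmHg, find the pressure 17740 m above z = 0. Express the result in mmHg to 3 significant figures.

Scale height: H = RT/g = 1006 × 204 / 24.0 = 8551.0 m.
Barometric formula: P = P₀ exp(−z/H).
z/H = 17740/8551.0 = 2.0746; exp(−2.0746) = 0.12561.
P = 2160 × 0.12561 = 271.32 mmHg.

P ≈ 271 mmHg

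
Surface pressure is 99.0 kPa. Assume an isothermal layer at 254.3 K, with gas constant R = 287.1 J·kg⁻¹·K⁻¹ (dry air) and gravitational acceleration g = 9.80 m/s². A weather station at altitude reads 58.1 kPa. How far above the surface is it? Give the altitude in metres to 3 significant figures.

z ≈ 3970 m

Scale height: H = RT/g = 287.1 × 254.3 / 9.80 = 7450.0 m.
Invert the barometric formula: z = H ln(P₀/P).
P₀/P = 99.0/58.1 = 1.7040; ln(1.7040) = 0.53298.
z = 7450.0 × 0.53298 = 3970.7 m.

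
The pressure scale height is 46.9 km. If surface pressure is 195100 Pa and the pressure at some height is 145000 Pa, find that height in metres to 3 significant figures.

z ≈ 13900 m

Invert the barometric formula: z = H ln(P₀/P).
P₀/P = 195100/145000 = 1.3455; ln(1.3455) = 0.29677.
z = 46900 × 0.29677 = 13919 m.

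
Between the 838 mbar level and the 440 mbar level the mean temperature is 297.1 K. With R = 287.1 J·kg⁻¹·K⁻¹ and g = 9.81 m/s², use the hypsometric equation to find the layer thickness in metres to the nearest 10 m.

Δz ≈ 5600 m

Hypsometric equation: Δz = (R T̄/g) ln(P₁/P₂).
R T̄/g = 287.1 × 297.1 / 9.81 = 8694.9 m.
ln(838/440) = ln(1.9045) = 0.64422.
Δz = 8694.9 × 0.64422 = 5601.4 m.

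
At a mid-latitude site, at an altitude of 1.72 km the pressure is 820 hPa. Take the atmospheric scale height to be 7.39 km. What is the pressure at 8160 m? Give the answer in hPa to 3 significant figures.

P ≈ 343 hPa

Between two levels, P₂ = P₁ exp(−Δz/H) with Δz = z₂ − z₁.
Δz = 8160.0 − 1720.0 = 6440.0 m; Δz/H = 6440.0/7390.0 = 0.87145.
P₂ = 820 × exp(−0.87145) = 820 × 0.41834 = 343.04 hPa.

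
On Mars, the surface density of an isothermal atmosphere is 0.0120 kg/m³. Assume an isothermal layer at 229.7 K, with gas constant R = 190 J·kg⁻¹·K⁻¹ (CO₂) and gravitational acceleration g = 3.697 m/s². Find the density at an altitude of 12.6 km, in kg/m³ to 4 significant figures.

ρ ≈ 0.004127 kg/m³

Scale height: H = RT/g = 190 × 229.7 / 3.697 = 11805 m.
In an isothermal atmosphere, density decays like pressure: ρ = ρ₀ exp(−z/H).
z/H = 12600/11805 = 1.0673; exp(−1.0673) = 0.34394.
ρ = 0.0120 × 0.34394 = 0.0041273 kg/m³.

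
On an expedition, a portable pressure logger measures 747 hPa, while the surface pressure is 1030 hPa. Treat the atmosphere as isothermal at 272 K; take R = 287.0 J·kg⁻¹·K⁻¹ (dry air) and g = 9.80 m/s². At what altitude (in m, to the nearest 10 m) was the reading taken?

z ≈ 2560 m

Scale height: H = RT/g = 287.0 × 272 / 9.80 = 7965.7 m.
Invert the barometric formula: z = H ln(P₀/P).
P₀/P = 1030/747 = 1.3788; ln(1.3788) = 0.32121.
z = 7965.7 × 0.32121 = 2558.7 m.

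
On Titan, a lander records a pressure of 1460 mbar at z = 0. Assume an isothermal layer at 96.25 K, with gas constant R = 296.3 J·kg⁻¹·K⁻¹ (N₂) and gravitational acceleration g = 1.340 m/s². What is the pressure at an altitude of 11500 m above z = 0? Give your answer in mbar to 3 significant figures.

P ≈ 851 mbar

Scale height: H = RT/g = 296.3 × 96.25 / 1.340 = 21283 m.
Barometric formula: P = P₀ exp(−z/H).
z/H = 11500/21283 = 0.54034; exp(−0.54034) = 0.58255.
P = 1460 × 0.58255 = 850.52 mbar.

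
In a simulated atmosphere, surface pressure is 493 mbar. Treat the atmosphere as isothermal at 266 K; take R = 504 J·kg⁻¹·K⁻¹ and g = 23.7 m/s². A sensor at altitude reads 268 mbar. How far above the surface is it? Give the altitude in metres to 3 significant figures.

z ≈ 3450 m

Scale height: H = RT/g = 504 × 266 / 23.7 = 5656.7 m.
Invert the barometric formula: z = H ln(P₀/P).
P₀/P = 493/268 = 1.8396; ln(1.8396) = 0.60955.
z = 5656.7 × 0.60955 = 3448.0 m.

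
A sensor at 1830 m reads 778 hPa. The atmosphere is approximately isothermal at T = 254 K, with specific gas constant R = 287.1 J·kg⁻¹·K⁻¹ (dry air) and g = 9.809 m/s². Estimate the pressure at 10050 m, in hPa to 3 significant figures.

P ≈ 258 hPa

Scale height: H = RT/g = 287.1 × 254 / 9.809 = 7434.3 m.
Between two levels, P₂ = P₁ exp(−Δz/H) with Δz = z₂ − z₁.
Δz = 10050 − 1830.0 = 8220.0 m; Δz/H = 8220.0/7434.3 = 1.1057.
P₂ = 778 × exp(−1.1057) = 778 × 0.33098 = 257.50 hPa.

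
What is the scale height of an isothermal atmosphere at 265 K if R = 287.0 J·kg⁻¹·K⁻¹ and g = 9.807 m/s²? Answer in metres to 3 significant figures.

The scale height of an isothermal atmosphere is H = RT/g.
H = 287.0 × 265 / 9.807 = 76055/9.807 = 7755.2 m.

H ≈ 7760 m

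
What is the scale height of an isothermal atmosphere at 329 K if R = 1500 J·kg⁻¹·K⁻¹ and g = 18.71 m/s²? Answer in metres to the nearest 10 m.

The scale height of an isothermal atmosphere is H = RT/g.
H = 1500 × 329 / 18.71 = 493500/18.71 = 26376 m.

H ≈ 26380 m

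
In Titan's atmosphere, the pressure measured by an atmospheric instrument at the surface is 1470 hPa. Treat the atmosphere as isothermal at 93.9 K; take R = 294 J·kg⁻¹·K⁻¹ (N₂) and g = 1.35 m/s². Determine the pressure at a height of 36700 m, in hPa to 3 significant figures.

Scale height: H = RT/g = 294 × 93.9 / 1.35 = 20449 m.
Barometric formula: P = P₀ exp(−z/H).
z/H = 36700/20449 = 1.7947; exp(−1.7947) = 0.16618.
P = 1470 × 0.16618 = 244.28 hPa.

P ≈ 244 hPa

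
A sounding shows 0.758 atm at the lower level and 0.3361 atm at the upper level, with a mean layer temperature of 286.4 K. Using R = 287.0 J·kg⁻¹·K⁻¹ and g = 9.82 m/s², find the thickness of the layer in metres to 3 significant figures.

Hypsometric equation: Δz = (R T̄/g) ln(P₁/P₂).
R T̄/g = 287.0 × 286.4 / 9.82 = 8370.3 m.
ln(0.758/0.3361) = ln(2.2553) = 0.81328.
Δz = 8370.3 × 0.81328 = 6807.4 m.

Δz ≈ 6810 m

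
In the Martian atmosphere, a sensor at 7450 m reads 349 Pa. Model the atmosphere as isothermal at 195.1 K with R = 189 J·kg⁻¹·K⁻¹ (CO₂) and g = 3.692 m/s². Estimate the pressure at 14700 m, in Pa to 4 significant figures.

P ≈ 168.9 Pa

Scale height: H = RT/g = 189 × 195.1 / 3.692 = 9987.5 m.
Between two levels, P₂ = P₁ exp(−Δz/H) with Δz = z₂ − z₁.
Δz = 14700 − 7450.0 = 7250.0 m; Δz/H = 7250.0/9987.5 = 0.72591.
P₂ = 349 × exp(−0.72591) = 349 × 0.48388 = 168.87 Pa.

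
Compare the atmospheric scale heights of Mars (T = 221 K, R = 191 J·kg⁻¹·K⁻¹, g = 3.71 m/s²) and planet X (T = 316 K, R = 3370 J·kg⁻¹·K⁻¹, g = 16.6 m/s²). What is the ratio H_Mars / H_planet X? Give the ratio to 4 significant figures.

H = RT/g for each body.
H_Mars = 191 × 221 / 3.71 = 11378 m.
H_planet X = 3370 × 316 / 16.6 = 64152 m.
H_Mars/H_planet X = 11378/64152 = 0.17736.

H_Mars/H_planet X ≈ 0.1774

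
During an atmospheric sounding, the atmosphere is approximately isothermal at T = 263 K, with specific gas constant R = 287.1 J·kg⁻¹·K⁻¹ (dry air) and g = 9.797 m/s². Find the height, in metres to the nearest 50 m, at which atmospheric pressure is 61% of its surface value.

Scale height: H = RT/g = 287.1 × 263 / 9.797 = 7707.2 m.
Set P/P₀ = exp(−z/H) = 0.61, so z = −H ln(0.61).
−ln(0.61) = 0.49430; z = 7707.2 × 0.49430 = 3809.7 m.

z ≈ 3800 m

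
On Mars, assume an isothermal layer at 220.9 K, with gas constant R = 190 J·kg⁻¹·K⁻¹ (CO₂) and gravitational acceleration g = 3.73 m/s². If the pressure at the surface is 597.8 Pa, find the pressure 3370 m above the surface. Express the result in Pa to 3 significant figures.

Scale height: H = RT/g = 190 × 220.9 / 3.73 = 11252 m.
Barometric formula: P = P₀ exp(−z/H).
z/H = 3370.0/11252 = 0.29950; exp(−0.29950) = 0.74119.
P = 597.8 × 0.74119 = 443.08 Pa.

P ≈ 443 Pa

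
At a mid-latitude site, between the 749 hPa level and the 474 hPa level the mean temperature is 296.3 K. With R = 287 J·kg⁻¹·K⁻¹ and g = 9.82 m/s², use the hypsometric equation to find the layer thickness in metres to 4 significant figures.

Δz ≈ 3962 m

Hypsometric equation: Δz = (R T̄/g) ln(P₁/P₂).
R T̄/g = 287 × 296.3 / 9.82 = 8659.7 m.
ln(749/474) = ln(1.5802) = 0.45755.
Δz = 8659.7 × 0.45755 = 3962.2 m.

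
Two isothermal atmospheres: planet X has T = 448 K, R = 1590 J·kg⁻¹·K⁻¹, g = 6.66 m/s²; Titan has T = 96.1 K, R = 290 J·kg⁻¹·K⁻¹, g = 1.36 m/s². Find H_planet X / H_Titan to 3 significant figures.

H_planet X/H_Titan ≈ 5.22

H = RT/g for each body.
H_planet X = 1590 × 448 / 6.66 = 106950 m.
H_Titan = 290 × 96.1 / 1.36 = 20492 m.
H_planet X/H_Titan = 106950/20492 = 5.2191.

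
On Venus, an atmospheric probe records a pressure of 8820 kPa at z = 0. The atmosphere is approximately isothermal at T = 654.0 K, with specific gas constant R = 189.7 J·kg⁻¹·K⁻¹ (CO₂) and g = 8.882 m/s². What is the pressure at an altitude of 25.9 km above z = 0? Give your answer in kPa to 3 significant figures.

Scale height: H = RT/g = 189.7 × 654.0 / 8.882 = 13968 m.
Barometric formula: P = P₀ exp(−z/H).
z/H = 25900/13968 = 1.8542; exp(−1.8542) = 0.15658.
P = 8820 × 0.15658 = 1381.0 kPa.

P ≈ 1380 kPa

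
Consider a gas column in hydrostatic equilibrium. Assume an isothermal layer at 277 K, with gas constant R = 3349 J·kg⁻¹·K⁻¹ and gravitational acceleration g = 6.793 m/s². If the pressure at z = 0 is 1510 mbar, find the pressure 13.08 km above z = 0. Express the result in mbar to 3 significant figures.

P ≈ 1370 mbar

Scale height: H = RT/g = 3349 × 277 / 6.793 = 136560 m.
Barometric formula: P = P₀ exp(−z/H).
z/H = 13080/136560 = 0.095782; exp(−0.095782) = 0.90866.
P = 1510 × 0.90866 = 1372.1 mbar.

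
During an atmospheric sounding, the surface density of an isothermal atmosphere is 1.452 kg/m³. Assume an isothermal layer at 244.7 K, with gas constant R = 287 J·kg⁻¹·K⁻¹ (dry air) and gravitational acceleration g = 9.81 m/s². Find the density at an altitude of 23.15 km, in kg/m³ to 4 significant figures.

Scale height: H = RT/g = 287 × 244.7 / 9.81 = 7158.9 m.
In an isothermal atmosphere, density decays like pressure: ρ = ρ₀ exp(−z/H).
z/H = 23150/7158.9 = 3.2337; exp(−3.2337) = 0.039411.
ρ = 1.452 × 0.039411 = 0.057225 kg/m³.

ρ ≈ 0.05722 kg/m³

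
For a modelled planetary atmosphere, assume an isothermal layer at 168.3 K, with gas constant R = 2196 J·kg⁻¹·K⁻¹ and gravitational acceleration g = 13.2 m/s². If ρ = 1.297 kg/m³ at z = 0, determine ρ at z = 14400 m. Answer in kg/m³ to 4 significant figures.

ρ ≈ 0.7755 kg/m³

Scale height: H = RT/g = 2196 × 168.3 / 13.2 = 27999 m.
In an isothermal atmosphere, density decays like pressure: ρ = ρ₀ exp(−z/H).
z/H = 14400/27999 = 0.51430; exp(−0.51430) = 0.59792.
ρ = 1.297 × 0.59792 = 0.77550 kg/m³.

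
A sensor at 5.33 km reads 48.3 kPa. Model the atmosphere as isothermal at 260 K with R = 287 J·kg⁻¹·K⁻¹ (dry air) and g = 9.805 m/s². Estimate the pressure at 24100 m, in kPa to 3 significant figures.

Scale height: H = RT/g = 287 × 260 / 9.805 = 7610.4 m.
Between two levels, P₂ = P₁ exp(−Δz/H) with Δz = z₂ − z₁.
Δz = 24100 − 5330.0 = 18770 m; Δz/H = 18770/7610.4 = 2.4664.
P₂ = 48.3 × exp(−2.4664) = 48.3 × 0.084890 = 4.1002 kPa.

P ≈ 4.10 kPa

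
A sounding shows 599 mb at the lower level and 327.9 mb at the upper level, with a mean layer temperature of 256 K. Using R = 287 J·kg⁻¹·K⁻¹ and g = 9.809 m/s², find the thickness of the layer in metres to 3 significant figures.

Hypsometric equation: Δz = (R T̄/g) ln(P₁/P₂).
R T̄/g = 287 × 256 / 9.809 = 7490.3 m.
ln(599/327.9) = ln(1.8268) = 0.60257.
Δz = 7490.3 × 0.60257 = 4513.4 m.

Δz ≈ 4510 m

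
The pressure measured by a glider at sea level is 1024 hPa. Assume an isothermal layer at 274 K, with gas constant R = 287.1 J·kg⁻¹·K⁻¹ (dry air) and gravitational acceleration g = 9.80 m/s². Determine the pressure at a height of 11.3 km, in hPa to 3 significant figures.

P ≈ 251 hPa

Scale height: H = RT/g = 287.1 × 274 / 9.80 = 8027.1 m.
Barometric formula: P = P₀ exp(−z/H).
z/H = 11300/8027.1 = 1.4077; exp(−1.4077) = 0.24471.
P = 1024 × 0.24471 = 250.58 hPa.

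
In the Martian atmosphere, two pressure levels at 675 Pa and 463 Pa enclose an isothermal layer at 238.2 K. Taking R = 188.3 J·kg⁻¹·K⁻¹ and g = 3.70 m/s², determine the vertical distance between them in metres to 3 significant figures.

Δz ≈ 4570 m

Hypsometric equation: Δz = (R T̄/g) ln(P₁/P₂).
R T̄/g = 188.3 × 238.2 / 3.70 = 12122 m.
ln(675/463) = ln(1.4579) = 0.37700.
Δz = 12122 × 0.37700 = 4570.0 m.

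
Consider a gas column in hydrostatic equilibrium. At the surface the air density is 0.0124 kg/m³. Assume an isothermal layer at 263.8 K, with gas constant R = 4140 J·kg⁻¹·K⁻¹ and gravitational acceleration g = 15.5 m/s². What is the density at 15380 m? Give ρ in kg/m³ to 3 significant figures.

ρ ≈ 0.00997 kg/m³

Scale height: H = RT/g = 4140 × 263.8 / 15.5 = 70460 m.
In an isothermal atmosphere, density decays like pressure: ρ = ρ₀ exp(−z/H).
z/H = 15380/70460 = 0.21828; exp(−0.21828) = 0.80390.
ρ = 0.0124 × 0.80390 = 0.0099684 kg/m³.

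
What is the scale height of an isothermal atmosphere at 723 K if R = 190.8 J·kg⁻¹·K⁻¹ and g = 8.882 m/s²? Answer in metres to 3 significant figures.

The scale height of an isothermal atmosphere is H = RT/g.
H = 190.8 × 723 / 8.882 = 137950/8.882 = 15531 m.

H ≈ 15500 m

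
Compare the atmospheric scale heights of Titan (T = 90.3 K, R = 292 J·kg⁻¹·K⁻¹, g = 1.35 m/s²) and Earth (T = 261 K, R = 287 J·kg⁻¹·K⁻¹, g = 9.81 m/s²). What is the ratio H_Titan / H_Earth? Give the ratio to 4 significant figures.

H_Titan/H_Earth ≈ 2.558

H = RT/g for each body.
H_Titan = 292 × 90.3 / 1.35 = 19532 m.
H_Earth = 287 × 261 / 9.81 = 7635.8 m.
H_Titan/H_Earth = 19532/7635.8 = 2.5580.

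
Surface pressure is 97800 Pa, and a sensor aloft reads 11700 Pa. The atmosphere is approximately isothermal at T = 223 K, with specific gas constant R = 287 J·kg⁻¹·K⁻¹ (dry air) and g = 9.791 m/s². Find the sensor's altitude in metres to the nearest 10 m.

Scale height: H = RT/g = 287 × 223 / 9.791 = 6536.7 m.
Invert the barometric formula: z = H ln(P₀/P).
P₀/P = 97800/11700 = 8.3590; ln(8.3590) = 2.1233.
z = 6536.7 × 2.1233 = 13879 m.

z ≈ 13880 m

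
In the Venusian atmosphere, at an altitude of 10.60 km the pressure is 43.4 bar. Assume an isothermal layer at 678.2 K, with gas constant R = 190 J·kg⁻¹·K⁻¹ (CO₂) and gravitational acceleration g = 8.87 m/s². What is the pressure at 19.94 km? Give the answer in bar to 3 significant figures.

Scale height: H = RT/g = 190 × 678.2 / 8.87 = 14527 m.
Between two levels, P₂ = P₁ exp(−Δz/H) with Δz = z₂ − z₁.
Δz = 19940 − 10600 = 9340.0 m; Δz/H = 9340.0/14527 = 0.64294.
P₂ = 43.4 × exp(−0.64294) = 43.4 × 0.52574 = 22.817 bar.

P ≈ 22.8 bar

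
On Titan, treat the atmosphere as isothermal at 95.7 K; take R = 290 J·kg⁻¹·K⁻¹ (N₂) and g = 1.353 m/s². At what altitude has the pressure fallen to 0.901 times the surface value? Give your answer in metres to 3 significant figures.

z ≈ 2140 m

Scale height: H = RT/g = 290 × 95.7 / 1.353 = 20512 m.
Set P/P₀ = exp(−z/H) = 0.901, so z = −H ln(0.901).
−ln(0.901) = 0.10425; z = 20512 × 0.10425 = 2138.4 m.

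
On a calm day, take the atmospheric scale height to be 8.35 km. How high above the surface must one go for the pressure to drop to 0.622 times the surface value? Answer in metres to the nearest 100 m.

z ≈ 4000 m

Set P/P₀ = exp(−z/H) = 0.622, so z = −H ln(0.622).
−ln(0.622) = 0.47482; z = 8350.0 × 0.47482 = 3964.7 m.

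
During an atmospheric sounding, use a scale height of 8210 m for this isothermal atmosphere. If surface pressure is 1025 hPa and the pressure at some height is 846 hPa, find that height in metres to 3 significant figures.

z ≈ 1580 m

Invert the barometric formula: z = H ln(P₀/P).
P₀/P = 1025/846 = 1.2116; ln(1.2116) = 0.19194.
z = 8210.0 × 0.19194 = 1575.8 m.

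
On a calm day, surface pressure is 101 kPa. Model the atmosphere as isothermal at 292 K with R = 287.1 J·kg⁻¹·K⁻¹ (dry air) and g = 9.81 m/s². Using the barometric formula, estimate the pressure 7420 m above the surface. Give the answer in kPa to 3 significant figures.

P ≈ 42.4 kPa

Scale height: H = RT/g = 287.1 × 292 / 9.81 = 8545.7 m.
Barometric formula: P = P₀ exp(−z/H).
z/H = 7420.0/8545.7 = 0.86827; exp(−0.86827) = 0.41968.
P = 101 × 0.41968 = 42.388 kPa.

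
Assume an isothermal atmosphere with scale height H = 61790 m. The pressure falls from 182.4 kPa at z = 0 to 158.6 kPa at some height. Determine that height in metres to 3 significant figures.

z ≈ 8640 m

Invert the barometric formula: z = H ln(P₀/P).
P₀/P = 182.4/158.6 = 1.1501; ln(1.1501) = 0.13985.
z = 61790 × 0.13985 = 8641.3 m.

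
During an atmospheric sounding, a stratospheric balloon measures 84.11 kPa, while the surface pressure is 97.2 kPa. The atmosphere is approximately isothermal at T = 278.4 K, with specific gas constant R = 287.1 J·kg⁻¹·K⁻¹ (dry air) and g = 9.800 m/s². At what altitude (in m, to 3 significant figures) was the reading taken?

Scale height: H = RT/g = 287.1 × 278.4 / 9.800 = 8156.0 m.
Invert the barometric formula: z = H ln(P₀/P).
P₀/P = 97.2/84.11 = 1.1556; ln(1.1556) = 0.14462.
z = 8156.0 × 0.14462 = 1179.5 m.

z ≈ 1180 m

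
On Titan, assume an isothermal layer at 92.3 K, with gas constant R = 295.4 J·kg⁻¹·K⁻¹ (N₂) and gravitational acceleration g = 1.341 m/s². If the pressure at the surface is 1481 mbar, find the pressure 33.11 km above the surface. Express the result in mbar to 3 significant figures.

Scale height: H = RT/g = 295.4 × 92.3 / 1.341 = 20332 m.
Barometric formula: P = P₀ exp(−z/H).
z/H = 33110/20332 = 1.6285; exp(−1.6285) = 0.19622.
P = 1481 × 0.19622 = 290.60 mbar.

P ≈ 291 mbar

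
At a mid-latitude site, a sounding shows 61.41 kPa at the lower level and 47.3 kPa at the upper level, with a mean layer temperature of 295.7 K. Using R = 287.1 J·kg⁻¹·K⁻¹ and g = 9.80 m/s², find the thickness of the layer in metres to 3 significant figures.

Hypsometric equation: Δz = (R T̄/g) ln(P₁/P₂).
R T̄/g = 287.1 × 295.7 / 9.80 = 8662.8 m.
ln(61.41/47.3) = ln(1.2983) = 0.26106.
Δz = 8662.8 × 0.26106 = 2261.5 m.

Δz ≈ 2260 m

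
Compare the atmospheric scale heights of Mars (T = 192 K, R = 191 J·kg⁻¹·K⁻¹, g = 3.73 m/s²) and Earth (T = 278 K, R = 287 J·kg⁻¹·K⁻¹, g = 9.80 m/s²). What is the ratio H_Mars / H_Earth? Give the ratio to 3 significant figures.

H = RT/g for each body.
H_Mars = 191 × 192 / 3.73 = 9831.6 m.
H_Earth = 287 × 278 / 9.80 = 8141.4 m.
H_Mars/H_Earth = 9831.6/8141.4 = 1.2076.

H_Mars/H_Earth ≈ 1.21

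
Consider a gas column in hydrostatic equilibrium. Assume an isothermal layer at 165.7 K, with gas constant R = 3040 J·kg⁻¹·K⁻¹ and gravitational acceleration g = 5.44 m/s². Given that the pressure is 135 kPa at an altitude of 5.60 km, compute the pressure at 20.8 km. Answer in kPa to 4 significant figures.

Scale height: H = RT/g = 3040 × 165.7 / 5.44 = 92597 m.
Between two levels, P₂ = P₁ exp(−Δz/H) with Δz = z₂ − z₁.
Δz = 20800 − 5600.0 = 15200 m; Δz/H = 15200/92597 = 0.16415.
P₂ = 135 × exp(−0.16415) = 135 × 0.84861 = 114.56 kPa.

P ≈ 114.6 kPa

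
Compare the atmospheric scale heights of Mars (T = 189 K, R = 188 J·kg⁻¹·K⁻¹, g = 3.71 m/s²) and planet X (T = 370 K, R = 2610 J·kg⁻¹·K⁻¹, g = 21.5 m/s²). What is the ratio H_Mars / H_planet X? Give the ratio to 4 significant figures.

H = RT/g for each body.
H_Mars = 188 × 189 / 3.71 = 9577.4 m.
H_planet X = 2610 × 370 / 21.5 = 44916 m.
H_Mars/H_planet X = 9577.4/44916 = 0.21323.

H_Mars/H_planet X ≈ 0.2132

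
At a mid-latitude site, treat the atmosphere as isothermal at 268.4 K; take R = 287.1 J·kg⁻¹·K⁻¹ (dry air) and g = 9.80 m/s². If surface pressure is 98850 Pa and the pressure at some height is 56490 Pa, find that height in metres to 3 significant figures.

z ≈ 4400 m

Scale height: H = RT/g = 287.1 × 268.4 / 9.80 = 7863.0 m.
Invert the barometric formula: z = H ln(P₀/P).
P₀/P = 98850/56490 = 1.7499; ln(1.7499) = 0.55956.
z = 7863.0 × 0.55956 = 4399.8 m.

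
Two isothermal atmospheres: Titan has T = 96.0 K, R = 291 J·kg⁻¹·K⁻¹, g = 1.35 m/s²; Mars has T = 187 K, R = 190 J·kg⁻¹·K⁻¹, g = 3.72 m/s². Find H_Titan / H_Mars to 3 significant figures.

H = RT/g for each body.
H_Titan = 291 × 96.0 / 1.35 = 20693 m.
H_Mars = 190 × 187 / 3.72 = 9551.1 m.
H_Titan/H_Mars = 20693/9551.1 = 2.1666.

H_Titan/H_Mars ≈ 2.17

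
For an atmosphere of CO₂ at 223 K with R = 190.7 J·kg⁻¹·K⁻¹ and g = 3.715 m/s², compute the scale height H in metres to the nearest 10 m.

The scale height of an isothermal atmosphere is H = RT/g.
H = 190.7 × 223 / 3.715 = 42526/3.715 = 11447 m.

H ≈ 11450 m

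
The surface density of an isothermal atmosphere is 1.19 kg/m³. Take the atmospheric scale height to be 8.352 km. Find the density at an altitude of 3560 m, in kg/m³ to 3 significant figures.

ρ ≈ 0.777 kg/m³

In an isothermal atmosphere, density decays like pressure: ρ = ρ₀ exp(−z/H).
z/H = 3560.0/8352.0 = 0.42625; exp(−0.42625) = 0.65295.
ρ = 1.19 × 0.65295 = 0.77701 kg/m³.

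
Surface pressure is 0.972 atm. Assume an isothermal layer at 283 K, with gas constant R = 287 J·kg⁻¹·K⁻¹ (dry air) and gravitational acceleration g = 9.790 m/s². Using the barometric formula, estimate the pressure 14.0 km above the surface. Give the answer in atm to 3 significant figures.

Scale height: H = RT/g = 287 × 283 / 9.790 = 8296.3 m.
Barometric formula: P = P₀ exp(−z/H).
z/H = 14000/8296.3 = 1.6875; exp(−1.6875) = 0.18498.
P = 0.972 × 0.18498 = 0.17980 atm.

P ≈ 0.180 atm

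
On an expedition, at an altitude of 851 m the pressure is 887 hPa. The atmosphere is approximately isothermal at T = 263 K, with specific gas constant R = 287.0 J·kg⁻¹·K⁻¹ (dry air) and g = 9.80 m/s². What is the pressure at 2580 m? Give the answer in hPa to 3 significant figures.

Scale height: H = RT/g = 287.0 × 263 / 9.80 = 7702.1 m.
Between two levels, P₂ = P₁ exp(−Δz/H) with Δz = z₂ − z₁.
Δz = 2580.0 − 851.00 = 1729.0 m; Δz/H = 1729.0/7702.1 = 0.22448.
P₂ = 887 × exp(−0.22448) = 887 × 0.79893 = 708.65 hPa.

P ≈ 709 hPa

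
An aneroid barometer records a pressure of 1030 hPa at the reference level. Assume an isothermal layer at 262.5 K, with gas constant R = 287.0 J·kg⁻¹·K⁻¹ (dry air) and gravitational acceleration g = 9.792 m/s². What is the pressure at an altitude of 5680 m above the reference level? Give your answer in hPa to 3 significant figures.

P ≈ 492 hPa

Scale height: H = RT/g = 287.0 × 262.5 / 9.792 = 7693.8 m.
Barometric formula: P = P₀ exp(−z/H).
z/H = 5680.0/7693.8 = 0.73826; exp(−0.73826) = 0.47794.
P = 1030 × 0.47794 = 492.28 hPa.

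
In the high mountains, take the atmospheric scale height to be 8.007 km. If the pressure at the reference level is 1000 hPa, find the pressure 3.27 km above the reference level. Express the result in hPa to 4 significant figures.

Barometric formula: P = P₀ exp(−z/H).
z/H = 3270.0/8007.0 = 0.40839; exp(−0.40839) = 0.66472.
P = 1000 × 0.66472 = 664.72 hPa.

P ≈ 664.7 hPa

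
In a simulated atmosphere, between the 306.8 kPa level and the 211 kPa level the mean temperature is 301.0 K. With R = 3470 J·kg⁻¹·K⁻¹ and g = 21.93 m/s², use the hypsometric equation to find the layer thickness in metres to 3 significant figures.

Δz ≈ 17800 m

Hypsometric equation: Δz = (R T̄/g) ln(P₁/P₂).
R T̄/g = 3470 × 301.0 / 21.93 = 47627 m.
ln(306.8/211) = ln(1.4540) = 0.37432.
Δz = 47627 × 0.37432 = 17828 m.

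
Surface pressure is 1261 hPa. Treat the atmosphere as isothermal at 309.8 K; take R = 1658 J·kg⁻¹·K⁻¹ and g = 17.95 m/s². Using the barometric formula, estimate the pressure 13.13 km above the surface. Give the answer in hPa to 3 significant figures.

Scale height: H = RT/g = 1658 × 309.8 / 17.95 = 28616 m.
Barometric formula: P = P₀ exp(−z/H).
z/H = 13130/28616 = 0.45883; exp(−0.45883) = 0.63202.
P = 1261 × 0.63202 = 796.98 hPa.

P ≈ 797 hPa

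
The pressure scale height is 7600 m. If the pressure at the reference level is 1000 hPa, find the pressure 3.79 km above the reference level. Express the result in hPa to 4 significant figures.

Barometric formula: P = P₀ exp(−z/H).
z/H = 3790.0/7600.0 = 0.49868; exp(−0.49868) = 0.60733.
P = 1000 × 0.60733 = 607.33 hPa.

P ≈ 607.3 hPa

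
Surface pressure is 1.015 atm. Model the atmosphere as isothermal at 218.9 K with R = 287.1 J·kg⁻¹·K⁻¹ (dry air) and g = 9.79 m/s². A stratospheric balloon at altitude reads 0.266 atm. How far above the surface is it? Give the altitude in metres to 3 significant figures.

z ≈ 8600 m

Scale height: H = RT/g = 287.1 × 218.9 / 9.79 = 6419.4 m.
Invert the barometric formula: z = H ln(P₀/P).
P₀/P = 1.015/0.266 = 3.8158; ln(3.8158) = 1.3392.
z = 6419.4 × 1.3392 = 8596.9 m.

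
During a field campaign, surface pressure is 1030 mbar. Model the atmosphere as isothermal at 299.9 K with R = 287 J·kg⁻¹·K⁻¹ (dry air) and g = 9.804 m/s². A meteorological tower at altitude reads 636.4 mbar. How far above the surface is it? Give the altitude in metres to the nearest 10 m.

Scale height: H = RT/g = 287 × 299.9 / 9.804 = 8779.2 m.
Invert the barometric formula: z = H ln(P₀/P).
P₀/P = 1030/636.4 = 1.6185; ln(1.6185) = 0.48150.
z = 8779.2 × 0.48150 = 4227.2 m.

z ≈ 4230 m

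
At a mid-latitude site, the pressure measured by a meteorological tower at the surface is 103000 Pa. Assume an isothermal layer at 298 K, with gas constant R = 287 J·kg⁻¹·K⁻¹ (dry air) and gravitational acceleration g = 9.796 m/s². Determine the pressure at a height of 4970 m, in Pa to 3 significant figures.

P ≈ 58300 Pa

Scale height: H = RT/g = 287 × 298 / 9.796 = 8730.7 m.
Barometric formula: P = P₀ exp(−z/H).
z/H = 4970.0/8730.7 = 0.56926; exp(−0.56926) = 0.56594.
P = 103000 × 0.56594 = 58292 Pa.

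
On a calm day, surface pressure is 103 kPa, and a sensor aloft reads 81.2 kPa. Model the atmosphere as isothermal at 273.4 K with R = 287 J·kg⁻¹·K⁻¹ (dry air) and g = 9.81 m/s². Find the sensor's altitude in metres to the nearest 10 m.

Scale height: H = RT/g = 287 × 273.4 / 9.81 = 7998.6 m.
Invert the barometric formula: z = H ln(P₀/P).
P₀/P = 103/81.2 = 1.2685; ln(1.2685) = 0.23784.
z = 7998.6 × 0.23784 = 1902.4 m.

z ≈ 1900 m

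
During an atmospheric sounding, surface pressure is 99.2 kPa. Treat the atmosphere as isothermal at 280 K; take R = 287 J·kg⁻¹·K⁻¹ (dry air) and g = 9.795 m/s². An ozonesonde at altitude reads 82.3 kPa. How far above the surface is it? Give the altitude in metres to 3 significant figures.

Scale height: H = RT/g = 287 × 280 / 9.795 = 8204.2 m.
Invert the barometric formula: z = H ln(P₀/P).
P₀/P = 99.2/82.3 = 1.2053; ln(1.2053) = 0.18673.
z = 8204.2 × 0.18673 = 1532.0 m.

z ≈ 1530 m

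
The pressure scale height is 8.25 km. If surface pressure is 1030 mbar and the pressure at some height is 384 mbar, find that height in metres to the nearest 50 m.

z ≈ 8150 m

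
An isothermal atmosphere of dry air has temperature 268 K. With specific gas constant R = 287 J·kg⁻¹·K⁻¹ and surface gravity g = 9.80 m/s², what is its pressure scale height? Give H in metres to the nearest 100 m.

H ≈ 7800 m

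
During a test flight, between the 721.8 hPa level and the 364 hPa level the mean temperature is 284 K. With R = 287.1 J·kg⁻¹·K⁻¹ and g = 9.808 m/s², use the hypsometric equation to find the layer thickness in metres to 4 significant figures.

Hypsometric equation: Δz = (R T̄/g) ln(P₁/P₂).
R T̄/g = 287.1 × 284 / 9.808 = 8313.3 m.
ln(721.8/364) = ln(1.9830) = 0.68461.
Δz = 8313.3 × 0.68461 = 5691.4 m.

Δz ≈ 5691 m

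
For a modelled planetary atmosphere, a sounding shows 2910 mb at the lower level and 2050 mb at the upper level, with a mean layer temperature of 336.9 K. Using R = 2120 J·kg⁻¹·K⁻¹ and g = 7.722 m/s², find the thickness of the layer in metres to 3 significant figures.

Δz ≈ 32400 m

Hypsometric equation: Δz = (R T̄/g) ln(P₁/P₂).
R T̄/g = 2120 × 336.9 / 7.722 = 92493 m.
ln(2910/2050) = ln(1.4195) = 0.35030.
Δz = 92493 × 0.35030 = 32400 m.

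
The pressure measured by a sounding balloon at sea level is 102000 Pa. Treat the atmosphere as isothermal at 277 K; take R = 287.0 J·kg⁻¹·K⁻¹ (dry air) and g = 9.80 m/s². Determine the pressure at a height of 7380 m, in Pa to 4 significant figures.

Scale height: H = RT/g = 287.0 × 277 / 9.80 = 8112.1 m.
Barometric formula: P = P₀ exp(−z/H).
z/H = 7380.0/8112.1 = 0.90975; exp(−0.90975) = 0.40262.
P = 102000 × 0.40262 = 41067 Pa.

P ≈ 41070 Pa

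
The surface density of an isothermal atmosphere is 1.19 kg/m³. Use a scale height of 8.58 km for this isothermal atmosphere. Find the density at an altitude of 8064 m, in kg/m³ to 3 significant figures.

ρ ≈ 0.465 kg/m³

In an isothermal atmosphere, density decays like pressure: ρ = ρ₀ exp(−z/H).
z/H = 8064.0/8580.0 = 0.93986; exp(−0.93986) = 0.39068.
ρ = 1.19 × 0.39068 = 0.46491 kg/m³.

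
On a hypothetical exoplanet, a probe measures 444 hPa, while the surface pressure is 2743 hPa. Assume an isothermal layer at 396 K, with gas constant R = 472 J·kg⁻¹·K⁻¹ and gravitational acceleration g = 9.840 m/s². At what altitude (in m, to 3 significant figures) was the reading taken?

Scale height: H = RT/g = 472 × 396 / 9.840 = 18995 m.
Invert the barometric formula: z = H ln(P₀/P).
P₀/P = 2743/444 = 6.1779; ln(6.1779) = 1.8210.
z = 18995 × 1.8210 = 34590 m.

z ≈ 34600 m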